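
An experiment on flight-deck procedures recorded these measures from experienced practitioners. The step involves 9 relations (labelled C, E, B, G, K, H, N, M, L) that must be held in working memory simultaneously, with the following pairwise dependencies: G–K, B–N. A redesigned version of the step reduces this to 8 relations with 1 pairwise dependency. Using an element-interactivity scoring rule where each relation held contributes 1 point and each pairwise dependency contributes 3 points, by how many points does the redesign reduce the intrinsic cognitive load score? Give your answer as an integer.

Original: 9 × 1 + 2 × 3 = 9 + 6 = 15.
Redesigned: 8 × 1 + 1 × 3 = 8 + 3 = 11.
Reduction = 15 − 11 = 4.

4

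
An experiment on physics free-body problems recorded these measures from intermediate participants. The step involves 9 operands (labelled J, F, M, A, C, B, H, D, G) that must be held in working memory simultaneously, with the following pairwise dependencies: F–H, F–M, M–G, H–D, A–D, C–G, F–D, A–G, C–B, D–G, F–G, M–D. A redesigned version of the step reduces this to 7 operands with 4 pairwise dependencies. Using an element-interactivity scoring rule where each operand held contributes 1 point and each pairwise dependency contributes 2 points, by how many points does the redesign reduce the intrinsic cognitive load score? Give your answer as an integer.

Original: 9 × 1 + 12 × 2 = 9 + 24 = 33.
Redesigned: 7 × 1 + 4 × 2 = 7 + 8 = 15.
Reduction = 33 − 15 = 18.

18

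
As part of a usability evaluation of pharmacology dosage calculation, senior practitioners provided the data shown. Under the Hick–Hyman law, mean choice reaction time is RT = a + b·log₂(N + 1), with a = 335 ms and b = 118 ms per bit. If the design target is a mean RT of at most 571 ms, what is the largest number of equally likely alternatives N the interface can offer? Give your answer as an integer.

Set 335 + 118·log₂(N + 1) ≤ 571.
log₂(N + 1) ≤ (571 − 335) / 118 = 2.0000.
N + 1 ≤ 2^2.0000 = 4.0000.
N ≤ 3.0000, so the largest integer N is 3.

3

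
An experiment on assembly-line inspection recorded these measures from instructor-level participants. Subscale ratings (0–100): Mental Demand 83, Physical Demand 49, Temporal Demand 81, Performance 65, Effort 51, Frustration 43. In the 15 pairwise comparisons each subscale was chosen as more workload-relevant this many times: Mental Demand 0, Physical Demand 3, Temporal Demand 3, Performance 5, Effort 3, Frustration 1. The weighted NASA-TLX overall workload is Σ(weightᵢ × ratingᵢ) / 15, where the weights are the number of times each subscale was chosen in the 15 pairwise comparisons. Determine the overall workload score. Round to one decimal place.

60.7

The tallies are the weights (they sum to 15).
Weighted sum = 0·83 + 3·49 + 3·81 + 5·65 + 3·51 + 1·43
            = 0 + 147 + 243 + 325 + 153 + 43 = 911.
Overall workload = 911 / 15 = 60.7333 ≈ 60.7.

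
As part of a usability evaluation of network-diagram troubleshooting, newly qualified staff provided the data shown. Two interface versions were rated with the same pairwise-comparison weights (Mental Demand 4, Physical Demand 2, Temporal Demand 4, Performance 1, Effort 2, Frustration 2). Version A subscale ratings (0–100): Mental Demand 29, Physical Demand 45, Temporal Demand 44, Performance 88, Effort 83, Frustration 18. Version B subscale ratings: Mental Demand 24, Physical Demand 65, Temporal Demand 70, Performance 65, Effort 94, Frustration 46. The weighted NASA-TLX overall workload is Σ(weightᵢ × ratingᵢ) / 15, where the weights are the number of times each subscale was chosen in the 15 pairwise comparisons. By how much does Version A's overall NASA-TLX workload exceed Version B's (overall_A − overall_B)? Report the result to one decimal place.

Version A weighted sum = 4·29 + 2·45 + 4·44 + 1·88 + 2·83 + 2·18 = 116 + 90 + 176 + 88 + 166 + 36 = 672; overall_A = 672/15 = 44.8000.
Version B weighted sum = 4·24 + 2·65 + 4·70 + 1·65 + 2·94 + 2·46 = 96 + 130 + 280 + 65 + 188 + 92 = 851; overall_B = 851/15 = 56.7333.
Difference = 44.8000 − 56.7333 = -11.9333 ≈ -11.9.

-11.9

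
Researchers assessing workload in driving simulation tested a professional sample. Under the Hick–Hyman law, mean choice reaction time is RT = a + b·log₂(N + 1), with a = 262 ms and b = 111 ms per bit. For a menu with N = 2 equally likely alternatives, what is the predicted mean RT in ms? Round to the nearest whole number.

438

log₂(2 + 1) = log₂(3) = 1.5850.
RT = 262 + 111 × 1.5850 = 262 + 175.9350 = 437.9350 ms.
≈ 438 ms.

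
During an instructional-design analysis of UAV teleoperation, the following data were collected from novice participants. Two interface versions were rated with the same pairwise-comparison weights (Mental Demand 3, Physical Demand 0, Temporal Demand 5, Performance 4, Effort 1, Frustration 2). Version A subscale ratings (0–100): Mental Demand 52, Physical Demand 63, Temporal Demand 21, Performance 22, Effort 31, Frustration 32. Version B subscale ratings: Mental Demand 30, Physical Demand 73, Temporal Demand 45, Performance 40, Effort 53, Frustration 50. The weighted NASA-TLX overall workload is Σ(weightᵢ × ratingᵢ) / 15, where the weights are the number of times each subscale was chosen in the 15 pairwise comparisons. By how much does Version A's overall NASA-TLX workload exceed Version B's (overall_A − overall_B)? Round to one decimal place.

-12.3

Version A weighted sum = 3·52 + 0·63 + 5·21 + 4·22 + 1·31 + 2·32 = 156 + 0 + 105 + 88 + 31 + 64 = 444; overall_A = 444/15 = 29.6000.
Version B weighted sum = 3·30 + 0·73 + 5·45 + 4·40 + 1·53 + 2·50 = 90 + 0 + 225 + 160 + 53 + 100 = 628; overall_B = 628/15 = 41.8667.
Difference = 29.6000 − 41.8667 = -12.2667 ≈ -12.3.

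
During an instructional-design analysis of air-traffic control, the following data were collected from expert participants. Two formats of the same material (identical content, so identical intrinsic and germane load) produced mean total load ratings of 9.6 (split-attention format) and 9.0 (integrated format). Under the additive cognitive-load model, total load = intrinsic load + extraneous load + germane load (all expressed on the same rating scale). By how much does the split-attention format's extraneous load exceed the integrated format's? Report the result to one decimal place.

0.6

Intrinsic and germane load are equal across formats, so the difference in total load equals the difference in extraneous load.
Extraneous-load difference = 9.6 − 9.0 = 0.6.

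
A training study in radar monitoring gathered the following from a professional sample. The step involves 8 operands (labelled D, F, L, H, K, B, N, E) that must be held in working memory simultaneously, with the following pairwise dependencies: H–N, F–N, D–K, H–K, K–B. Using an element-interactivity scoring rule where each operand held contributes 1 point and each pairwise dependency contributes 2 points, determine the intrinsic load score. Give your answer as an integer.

Count of operands held simultaneously: 8.
Count of pairwise dependencies listed: 5.
Element contribution: 8 × 1 = 8.
Interaction contribution: 5 × 2 = 10.
Intrinsic load = 8 + 10 = 18.

18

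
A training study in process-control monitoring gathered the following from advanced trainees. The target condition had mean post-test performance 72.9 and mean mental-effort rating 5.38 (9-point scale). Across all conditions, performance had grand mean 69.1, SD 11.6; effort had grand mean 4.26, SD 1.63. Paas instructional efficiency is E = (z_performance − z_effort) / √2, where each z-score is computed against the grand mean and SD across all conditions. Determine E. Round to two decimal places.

z_performance = (72.9 − 69.1) / 11.6 = 3.8000 / 11.6 = 0.3276.
z_effort = (5.38 − 4.26) / 1.63 = 1.1200 / 1.63 = 0.6871.
z_P − z_E = 0.3276 − 0.6871 = -0.3595.
E = -0.3595 / √2 = -0.3595 / 1.41421 = -0.2542 ≈ -0.25.

-0.25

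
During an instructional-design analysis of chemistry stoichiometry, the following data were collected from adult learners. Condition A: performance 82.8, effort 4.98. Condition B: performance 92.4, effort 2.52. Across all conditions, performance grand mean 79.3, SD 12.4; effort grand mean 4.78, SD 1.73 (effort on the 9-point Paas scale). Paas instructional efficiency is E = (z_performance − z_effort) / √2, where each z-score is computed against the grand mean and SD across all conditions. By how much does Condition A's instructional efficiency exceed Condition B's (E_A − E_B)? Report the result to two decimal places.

Condition A: z_P = (82.8 − 79.3)/12.4 = 0.2823; z_E = (4.98 − 4.78)/1.73 = 0.1156; E_A = (0.2823 − 0.1156)/√2 = 0.1179.
Condition B: z_P = (92.4 − 79.3)/12.4 = 1.0565; z_E = (2.52 − 4.78)/1.73 = -1.3064; E_B = (1.0565 − (-1.3064))/√2 = 1.6708.
E_A − E_B = 0.1179 − 1.6708 = -1.5529 ≈ -1.55.

-1.55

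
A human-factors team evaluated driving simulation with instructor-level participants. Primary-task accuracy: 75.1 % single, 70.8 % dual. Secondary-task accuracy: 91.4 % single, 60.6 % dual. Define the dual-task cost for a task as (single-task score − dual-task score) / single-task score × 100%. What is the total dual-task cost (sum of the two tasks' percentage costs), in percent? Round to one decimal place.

39.4

Primary cost = (75.1 − 70.8) / 75.1 × 100% = 5.7257%.
Secondary cost = (91.4 − 60.6) / 91.4 × 100% = 33.6980%.
Total = 5.7257% + 33.6980% = 39.4237% ≈ 39.4%.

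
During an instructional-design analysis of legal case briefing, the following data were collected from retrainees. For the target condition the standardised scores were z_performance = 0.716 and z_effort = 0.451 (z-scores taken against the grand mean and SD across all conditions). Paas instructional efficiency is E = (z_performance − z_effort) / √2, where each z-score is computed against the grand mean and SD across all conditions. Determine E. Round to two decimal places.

0.19

z_P − z_E = 0.716 − 0.451 = 0.2650.
E = 0.2650 / √2 = 0.2650 / 1.41421 = 0.1874 ≈ 0.19.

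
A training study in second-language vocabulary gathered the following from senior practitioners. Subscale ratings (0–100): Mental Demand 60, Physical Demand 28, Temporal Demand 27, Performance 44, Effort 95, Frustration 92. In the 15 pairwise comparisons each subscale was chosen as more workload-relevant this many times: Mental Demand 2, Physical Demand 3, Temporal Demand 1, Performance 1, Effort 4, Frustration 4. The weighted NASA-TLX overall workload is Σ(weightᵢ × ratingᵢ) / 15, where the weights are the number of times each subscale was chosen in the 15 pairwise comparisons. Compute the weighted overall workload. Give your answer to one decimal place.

The tallies are the weights (they sum to 15).
Weighted sum = 2·60 + 3·28 + 1·27 + 1·44 + 4·95 + 4·92
            = 120 + 84 + 27 + 44 + 380 + 368 = 1023.
Overall workload = 1023 / 15 = 68.2000 ≈ 68.2.

68.2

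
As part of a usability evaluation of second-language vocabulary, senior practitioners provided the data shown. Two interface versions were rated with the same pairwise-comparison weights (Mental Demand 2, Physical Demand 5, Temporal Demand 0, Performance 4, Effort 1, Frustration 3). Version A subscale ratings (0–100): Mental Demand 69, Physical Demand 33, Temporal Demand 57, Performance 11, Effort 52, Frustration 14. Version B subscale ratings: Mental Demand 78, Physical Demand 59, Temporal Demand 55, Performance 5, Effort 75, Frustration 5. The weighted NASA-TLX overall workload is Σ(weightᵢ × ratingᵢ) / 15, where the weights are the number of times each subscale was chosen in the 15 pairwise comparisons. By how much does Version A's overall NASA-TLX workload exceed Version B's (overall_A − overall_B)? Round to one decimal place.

-8.0

Version A weighted sum = 2·69 + 5·33 + 0·57 + 4·11 + 1·52 + 3·14 = 138 + 165 + 0 + 44 + 52 + 42 = 441; overall_A = 441/15 = 29.4000.
Version B weighted sum = 2·78 + 5·59 + 0·55 + 4·5 + 1·75 + 3·5 = 156 + 295 + 0 + 20 + 75 + 15 = 561; overall_B = 561/15 = 37.4000.
Difference = 29.4000 − 37.4000 = -8.0000 ≈ -8.0.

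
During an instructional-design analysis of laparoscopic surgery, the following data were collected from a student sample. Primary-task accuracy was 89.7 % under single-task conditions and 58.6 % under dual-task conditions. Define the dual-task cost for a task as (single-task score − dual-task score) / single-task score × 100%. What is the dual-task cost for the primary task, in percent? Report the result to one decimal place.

Cost = (89.7 − 58.6) / 89.7 × 100%
     = 31.1000 / 89.7 × 100% = 34.6711%.
≈ 34.7%.

34.7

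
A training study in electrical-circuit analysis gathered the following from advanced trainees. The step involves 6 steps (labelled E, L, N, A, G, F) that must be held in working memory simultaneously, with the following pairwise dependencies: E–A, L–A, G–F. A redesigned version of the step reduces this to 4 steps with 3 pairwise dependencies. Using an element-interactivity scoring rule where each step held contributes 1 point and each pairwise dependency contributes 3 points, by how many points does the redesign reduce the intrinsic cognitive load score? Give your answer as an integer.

2

Original: 6 × 1 + 3 × 3 = 6 + 9 = 15.
Redesigned: 4 × 1 + 3 × 3 = 4 + 9 = 13.
Reduction = 15 − 13 = 2.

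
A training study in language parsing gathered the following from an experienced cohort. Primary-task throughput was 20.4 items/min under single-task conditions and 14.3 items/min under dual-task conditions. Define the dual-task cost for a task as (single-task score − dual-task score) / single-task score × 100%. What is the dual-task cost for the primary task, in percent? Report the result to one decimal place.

29.9

Cost = (20.4 − 14.3) / 20.4 × 100%
     = 6.1000 / 20.4 × 100% = 29.9020%.
≈ 29.9%.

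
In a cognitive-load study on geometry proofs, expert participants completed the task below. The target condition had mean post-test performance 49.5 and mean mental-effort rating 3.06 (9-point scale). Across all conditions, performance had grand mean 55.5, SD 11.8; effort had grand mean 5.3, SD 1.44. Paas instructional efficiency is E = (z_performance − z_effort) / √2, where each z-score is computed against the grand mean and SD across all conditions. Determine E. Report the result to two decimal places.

0.74

z_performance = (49.5 − 55.5) / 11.8 = -6.0000 / 11.8 = -0.5085.
z_effort = (3.06 − 5.3) / 1.44 = -2.2400 / 1.44 = -1.5556.
z_P − z_E = -0.5085 − (-1.5556) = 1.0471.
E = 1.0471 / √2 = 1.0471 / 1.41421 = 0.7404 ≈ 0.74.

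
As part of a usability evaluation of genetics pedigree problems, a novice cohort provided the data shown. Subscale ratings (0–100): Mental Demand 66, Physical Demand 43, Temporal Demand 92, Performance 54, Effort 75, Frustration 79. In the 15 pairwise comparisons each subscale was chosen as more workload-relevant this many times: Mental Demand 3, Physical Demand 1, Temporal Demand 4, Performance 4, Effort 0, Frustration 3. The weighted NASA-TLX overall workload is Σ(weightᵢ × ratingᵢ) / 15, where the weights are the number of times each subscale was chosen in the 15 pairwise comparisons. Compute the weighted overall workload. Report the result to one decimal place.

The tallies are the weights (they sum to 15).
Weighted sum = 3·66 + 1·43 + 4·92 + 4·54 + 0·75 + 3·79
            = 198 + 43 + 368 + 216 + 0 + 237 = 1062.
Overall workload = 1062 / 15 = 70.8000 ≈ 70.8.

70.8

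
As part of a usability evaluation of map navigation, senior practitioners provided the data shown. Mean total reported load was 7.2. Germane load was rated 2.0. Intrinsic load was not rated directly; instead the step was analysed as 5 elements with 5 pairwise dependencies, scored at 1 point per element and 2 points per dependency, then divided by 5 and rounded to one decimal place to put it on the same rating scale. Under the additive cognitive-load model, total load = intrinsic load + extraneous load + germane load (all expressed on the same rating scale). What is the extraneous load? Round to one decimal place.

Intrinsic (element-interactivity): (5 × 1 + 5 × 2) / 5 = 15 / 5 = 3.0000 → 3.0.
extraneous load = total − intrinsic − germane
             = 7.2 − 3.0 − 2.0 = 2.2.

2.2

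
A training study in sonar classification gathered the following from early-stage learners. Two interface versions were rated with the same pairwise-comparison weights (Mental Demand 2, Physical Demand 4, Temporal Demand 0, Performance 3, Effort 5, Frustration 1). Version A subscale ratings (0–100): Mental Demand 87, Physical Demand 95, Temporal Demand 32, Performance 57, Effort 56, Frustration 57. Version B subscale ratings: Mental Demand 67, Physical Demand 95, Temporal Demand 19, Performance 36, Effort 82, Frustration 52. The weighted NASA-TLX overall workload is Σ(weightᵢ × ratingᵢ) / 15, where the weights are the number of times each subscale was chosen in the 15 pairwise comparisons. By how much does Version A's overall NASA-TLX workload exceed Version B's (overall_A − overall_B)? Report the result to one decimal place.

Version A weighted sum = 2·87 + 4·95 + 0·32 + 3·57 + 5·56 + 1·57 = 174 + 380 + 0 + 171 + 280 + 57 = 1062; overall_A = 1062/15 = 70.8000.
Version B weighted sum = 2·67 + 4·95 + 0·19 + 3·36 + 5·82 + 1·52 = 134 + 380 + 0 + 108 + 410 + 52 = 1084; overall_B = 1084/15 = 72.2667.
Difference = 70.8000 − 72.2667 = -1.4667 ≈ -1.5.

-1.5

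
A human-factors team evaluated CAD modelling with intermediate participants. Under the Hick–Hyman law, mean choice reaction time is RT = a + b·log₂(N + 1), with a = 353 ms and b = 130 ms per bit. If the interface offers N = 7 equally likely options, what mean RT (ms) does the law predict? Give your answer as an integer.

log₂(7 + 1) = log₂(8) = 3.0000.
RT = 353 + 130 × 3.0000 = 353 + 390.0000 = 743.0000 ms.
≈ 743 ms.

743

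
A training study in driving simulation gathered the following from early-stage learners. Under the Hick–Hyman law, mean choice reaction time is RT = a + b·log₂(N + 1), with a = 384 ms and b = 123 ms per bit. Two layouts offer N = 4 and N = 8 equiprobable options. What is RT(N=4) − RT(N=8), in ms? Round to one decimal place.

RT(4) = 384 + 123·log₂(5) = 384 + 123·2.3219 = 669.5937 ms.
RT(8) = 384 + 123·log₂(9) = 384 + 123·3.1699 = 773.8977 ms.
Difference = 669.5937 − 773.8977 = -104.3040 ≈ -104.3 ms.

-104.3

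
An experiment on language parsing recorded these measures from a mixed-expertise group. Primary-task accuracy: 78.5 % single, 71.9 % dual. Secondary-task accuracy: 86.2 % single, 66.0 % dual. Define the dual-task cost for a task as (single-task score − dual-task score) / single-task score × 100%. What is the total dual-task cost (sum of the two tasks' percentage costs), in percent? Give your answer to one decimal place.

Primary cost = (78.5 − 71.9) / 78.5 × 100% = 8.4076%.
Secondary cost = (86.2 − 66.0) / 86.2 × 100% = 23.4339%.
Total = 8.4076% + 23.4339% = 31.8415% ≈ 31.8%.

31.8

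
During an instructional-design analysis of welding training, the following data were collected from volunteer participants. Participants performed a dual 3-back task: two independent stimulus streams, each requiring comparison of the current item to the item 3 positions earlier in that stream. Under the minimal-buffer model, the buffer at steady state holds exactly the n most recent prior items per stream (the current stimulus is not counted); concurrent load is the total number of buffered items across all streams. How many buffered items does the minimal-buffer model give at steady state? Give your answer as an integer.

Each stream's buffer holds its 3 most recent prior items.
Two independent streams: 2 × 3 = 6 buffered items at steady state.

6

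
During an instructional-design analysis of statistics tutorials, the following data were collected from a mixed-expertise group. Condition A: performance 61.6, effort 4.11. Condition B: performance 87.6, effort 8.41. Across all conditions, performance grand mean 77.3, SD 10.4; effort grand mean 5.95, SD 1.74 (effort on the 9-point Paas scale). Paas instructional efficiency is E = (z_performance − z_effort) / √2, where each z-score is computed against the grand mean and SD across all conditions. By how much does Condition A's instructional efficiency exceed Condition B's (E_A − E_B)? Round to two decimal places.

-0.02

Condition A: z_P = (61.6 − 77.3)/10.4 = -1.5096; z_E = (4.11 − 5.95)/1.74 = -1.0575; E_A = (-1.5096 − (-1.0575))/√2 = -0.3197.
Condition B: z_P = (87.6 − 77.3)/10.4 = 0.9904; z_E = (8.41 − 5.95)/1.74 = 1.4138; E_B = (0.9904 − 1.4138)/√2 = -0.2994.
E_A − E_B = -0.3197 − (-0.2994) = -0.0203 ≈ -0.02.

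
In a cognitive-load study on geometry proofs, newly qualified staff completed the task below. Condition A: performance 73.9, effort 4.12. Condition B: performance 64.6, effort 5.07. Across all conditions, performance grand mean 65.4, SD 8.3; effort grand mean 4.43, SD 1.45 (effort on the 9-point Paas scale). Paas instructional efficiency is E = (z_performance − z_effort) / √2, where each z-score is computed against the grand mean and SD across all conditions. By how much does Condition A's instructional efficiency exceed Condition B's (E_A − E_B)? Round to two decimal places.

Condition A: z_P = (73.9 − 65.4)/8.3 = 1.0241; z_E = (4.12 − 4.43)/1.45 = -0.2138; E_A = (1.0241 − (-0.2138))/√2 = 0.8753.
Condition B: z_P = (64.6 − 65.4)/8.3 = -0.0964; z_E = (5.07 − 4.43)/1.45 = 0.4414; E_B = (-0.0964 − 0.4414)/√2 = -0.3803.
E_A − E_B = 0.8753 − (-0.3803) = 1.2556 ≈ 1.26.

1.26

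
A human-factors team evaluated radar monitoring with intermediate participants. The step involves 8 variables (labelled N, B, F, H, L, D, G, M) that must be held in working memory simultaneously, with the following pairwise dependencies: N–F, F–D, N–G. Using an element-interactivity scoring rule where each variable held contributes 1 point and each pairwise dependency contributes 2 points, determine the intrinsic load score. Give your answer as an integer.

Count of variables held simultaneously: 8.
Count of pairwise dependencies listed: 3.
Element contribution: 8 × 1 = 8.
Interaction contribution: 3 × 2 = 6.
Intrinsic load = 8 + 6 = 14.

14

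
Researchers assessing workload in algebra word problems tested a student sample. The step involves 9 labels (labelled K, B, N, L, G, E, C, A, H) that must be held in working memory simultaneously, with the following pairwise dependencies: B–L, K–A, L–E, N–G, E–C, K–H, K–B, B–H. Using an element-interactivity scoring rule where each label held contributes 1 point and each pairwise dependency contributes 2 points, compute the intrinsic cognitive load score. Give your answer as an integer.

Count of labels held simultaneously: 9.
Count of pairwise dependencies listed: 8.
Element contribution: 9 × 1 = 9.
Interaction contribution: 8 × 2 = 16.
Intrinsic load = 9 + 16 = 25.

25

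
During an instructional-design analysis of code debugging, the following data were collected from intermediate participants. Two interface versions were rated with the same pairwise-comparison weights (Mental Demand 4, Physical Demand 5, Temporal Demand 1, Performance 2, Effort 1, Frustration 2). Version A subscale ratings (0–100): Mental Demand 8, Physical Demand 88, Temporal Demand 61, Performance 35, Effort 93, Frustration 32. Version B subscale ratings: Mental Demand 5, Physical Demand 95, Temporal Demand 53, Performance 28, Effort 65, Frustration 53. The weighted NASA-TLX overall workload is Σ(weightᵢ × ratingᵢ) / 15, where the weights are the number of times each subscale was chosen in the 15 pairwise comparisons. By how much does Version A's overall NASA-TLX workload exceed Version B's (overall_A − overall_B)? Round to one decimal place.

-1.0

Version A weighted sum = 4·8 + 5·88 + 1·61 + 2·35 + 1·93 + 2·32 = 32 + 440 + 61 + 70 + 93 + 64 = 760; overall_A = 760/15 = 50.6667.
Version B weighted sum = 4·5 + 5·95 + 1·53 + 2·28 + 1·65 + 2·53 = 20 + 475 + 53 + 56 + 65 + 106 = 775; overall_B = 775/15 = 51.6667.
Difference = 50.6667 − 51.6667 = -1.0000 ≈ -1.0.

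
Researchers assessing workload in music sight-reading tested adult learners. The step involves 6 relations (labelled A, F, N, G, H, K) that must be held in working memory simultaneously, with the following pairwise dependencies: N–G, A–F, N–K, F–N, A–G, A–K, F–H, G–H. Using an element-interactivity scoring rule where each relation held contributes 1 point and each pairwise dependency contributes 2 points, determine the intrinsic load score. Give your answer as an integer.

22

Count of relations held simultaneously: 6.
Count of pairwise dependencies listed: 8.
Element contribution: 6 × 1 = 6.
Interaction contribution: 8 × 2 = 16.
Intrinsic load = 6 + 16 = 22.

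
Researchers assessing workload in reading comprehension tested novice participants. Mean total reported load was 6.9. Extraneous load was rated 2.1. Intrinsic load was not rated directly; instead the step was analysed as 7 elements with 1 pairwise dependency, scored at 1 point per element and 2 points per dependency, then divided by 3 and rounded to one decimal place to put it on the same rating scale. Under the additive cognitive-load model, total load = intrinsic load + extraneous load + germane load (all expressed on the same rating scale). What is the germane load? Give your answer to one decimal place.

1.8

Intrinsic (element-interactivity): (7 × 1 + 1 × 2) / 3 = 9 / 3 = 3.0000 → 3.0.
germane load = total − intrinsic − extraneous
             = 6.9 − 3.0 − 2.1 = 1.8.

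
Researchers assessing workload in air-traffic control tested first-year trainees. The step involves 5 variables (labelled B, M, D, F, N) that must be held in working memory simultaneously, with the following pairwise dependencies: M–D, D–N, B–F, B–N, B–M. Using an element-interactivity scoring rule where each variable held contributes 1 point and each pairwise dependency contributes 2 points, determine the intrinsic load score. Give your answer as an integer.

15

Count of variables held simultaneously: 5.
Count of pairwise dependencies listed: 5.
Element contribution: 5 × 1 = 5.
Interaction contribution: 5 × 2 = 10.
Intrinsic load = 5 + 10 = 15.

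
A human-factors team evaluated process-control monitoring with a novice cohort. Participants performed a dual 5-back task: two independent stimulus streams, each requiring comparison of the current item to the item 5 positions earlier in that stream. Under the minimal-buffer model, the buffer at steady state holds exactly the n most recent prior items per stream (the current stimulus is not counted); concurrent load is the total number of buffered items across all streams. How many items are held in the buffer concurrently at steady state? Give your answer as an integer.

10

Each stream's buffer holds its 5 most recent prior items.
Two independent streams: 2 × 5 = 10 buffered items at steady state.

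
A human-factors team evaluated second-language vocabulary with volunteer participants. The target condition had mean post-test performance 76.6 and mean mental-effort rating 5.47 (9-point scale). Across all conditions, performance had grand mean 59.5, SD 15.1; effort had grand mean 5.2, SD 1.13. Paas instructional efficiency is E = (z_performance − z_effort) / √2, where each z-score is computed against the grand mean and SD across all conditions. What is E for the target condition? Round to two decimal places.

z_performance = (76.6 − 59.5) / 15.1 = 17.1000 / 15.1 = 1.1325.
z_effort = (5.47 − 5.2) / 1.13 = 0.2700 / 1.13 = 0.2389.
z_P − z_E = 1.1325 − 0.2389 = 0.8936.
E = 0.8936 / √2 = 0.8936 / 1.41421 = 0.6319 ≈ 0.63.

0.63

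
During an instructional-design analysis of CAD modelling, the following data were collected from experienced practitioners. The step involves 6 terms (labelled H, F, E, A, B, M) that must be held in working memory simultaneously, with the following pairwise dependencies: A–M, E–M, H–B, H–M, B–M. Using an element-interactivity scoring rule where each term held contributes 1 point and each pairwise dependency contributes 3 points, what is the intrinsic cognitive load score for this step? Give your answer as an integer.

Count of terms held simultaneously: 6.
Count of pairwise dependencies listed: 5.
Element contribution: 6 × 1 = 6.
Interaction contribution: 5 × 3 = 15.
Intrinsic load = 6 + 15 = 21.

21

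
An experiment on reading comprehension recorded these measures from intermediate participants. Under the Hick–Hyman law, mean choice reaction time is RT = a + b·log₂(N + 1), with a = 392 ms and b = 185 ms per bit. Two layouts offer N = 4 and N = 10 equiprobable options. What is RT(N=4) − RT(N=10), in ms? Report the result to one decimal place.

-210.4

RT(4) = 392 + 185·log₂(5) = 392 + 185·2.3219 = 821.5515 ms.
RT(10) = 392 + 185·log₂(11) = 392 + 185·3.4594 = 1031.9890 ms.
Difference = 821.5515 − 1031.9890 = -210.4375 ≈ -210.4 ms.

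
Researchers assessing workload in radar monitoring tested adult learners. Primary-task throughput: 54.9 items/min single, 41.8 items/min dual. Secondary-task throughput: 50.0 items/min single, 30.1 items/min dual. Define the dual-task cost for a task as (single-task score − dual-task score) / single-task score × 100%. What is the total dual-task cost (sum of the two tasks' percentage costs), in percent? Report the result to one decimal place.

63.7

Primary cost = (54.9 − 41.8) / 54.9 × 100% = 23.8616%.
Secondary cost = (50.0 − 30.1) / 50.0 × 100% = 39.8000%.
Total = 23.8616% + 39.8000% = 63.6616% ≈ 63.7%.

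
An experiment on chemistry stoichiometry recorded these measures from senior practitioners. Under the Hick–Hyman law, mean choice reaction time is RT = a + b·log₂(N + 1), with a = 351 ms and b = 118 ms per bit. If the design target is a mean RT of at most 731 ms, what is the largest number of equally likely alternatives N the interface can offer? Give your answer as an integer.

Set 351 + 118·log₂(N + 1) ≤ 731.
log₂(N + 1) ≤ (731 − 351) / 118 = 3.2203.
N + 1 ≤ 2^3.2203 = 9.3198.
N ≤ 8.3198, so the largest integer N is 8.

8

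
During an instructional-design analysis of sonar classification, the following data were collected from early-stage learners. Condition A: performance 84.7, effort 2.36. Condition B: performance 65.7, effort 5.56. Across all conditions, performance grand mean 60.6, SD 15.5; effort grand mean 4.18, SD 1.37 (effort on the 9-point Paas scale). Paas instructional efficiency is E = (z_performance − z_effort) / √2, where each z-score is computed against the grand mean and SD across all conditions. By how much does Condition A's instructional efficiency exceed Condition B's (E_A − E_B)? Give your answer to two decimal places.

Condition A: z_P = (84.7 − 60.6)/15.5 = 1.5548; z_E = (2.36 − 4.18)/1.37 = -1.3285; E_A = (1.5548 − (-1.3285))/√2 = 2.0388.
Condition B: z_P = (65.7 − 60.6)/15.5 = 0.3290; z_E = (5.56 − 4.18)/1.37 = 1.0073; E_B = (0.3290 − 1.0073)/√2 = -0.4796.
E_A − E_B = 2.0388 − (-0.4796) = 2.5184 ≈ 2.52.

2.52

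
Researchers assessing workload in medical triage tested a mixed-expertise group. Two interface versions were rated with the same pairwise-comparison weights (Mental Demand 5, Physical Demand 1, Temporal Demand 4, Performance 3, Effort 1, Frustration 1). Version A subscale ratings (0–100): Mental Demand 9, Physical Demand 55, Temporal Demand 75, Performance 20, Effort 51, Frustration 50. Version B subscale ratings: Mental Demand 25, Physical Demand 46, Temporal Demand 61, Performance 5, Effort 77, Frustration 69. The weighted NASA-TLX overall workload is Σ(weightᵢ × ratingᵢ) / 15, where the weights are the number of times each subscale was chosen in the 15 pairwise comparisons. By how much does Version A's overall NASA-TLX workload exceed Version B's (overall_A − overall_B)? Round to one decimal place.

Version A weighted sum = 5·9 + 1·55 + 4·75 + 3·20 + 1·51 + 1·50 = 45 + 55 + 300 + 60 + 51 + 50 = 561; overall_A = 561/15 = 37.4000.
Version B weighted sum = 5·25 + 1·46 + 4·61 + 3·5 + 1·77 + 1·69 = 125 + 46 + 244 + 15 + 77 + 69 = 576; overall_B = 576/15 = 38.4000.
Difference = 37.4000 − 38.4000 = -1.0000 ≈ -1.0.

-1.0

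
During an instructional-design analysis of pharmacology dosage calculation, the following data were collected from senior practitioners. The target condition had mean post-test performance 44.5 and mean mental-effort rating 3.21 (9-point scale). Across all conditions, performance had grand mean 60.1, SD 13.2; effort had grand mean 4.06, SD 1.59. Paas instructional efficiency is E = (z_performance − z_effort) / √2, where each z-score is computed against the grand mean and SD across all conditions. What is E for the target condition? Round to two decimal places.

-0.46

z_performance = (44.5 − 60.1) / 13.2 = -15.6000 / 13.2 = -1.1818.
z_effort = (3.21 − 4.06) / 1.59 = -0.8500 / 1.59 = -0.5346.
z_P − z_E = -1.1818 − (-0.5346) = -0.6472.
E = -0.6472 / √2 = -0.6472 / 1.41421 = -0.4576 ≈ -0.46.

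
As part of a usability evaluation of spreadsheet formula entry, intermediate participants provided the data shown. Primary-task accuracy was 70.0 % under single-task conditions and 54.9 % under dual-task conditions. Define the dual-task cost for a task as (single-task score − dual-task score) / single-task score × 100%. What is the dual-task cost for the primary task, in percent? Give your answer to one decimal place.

21.6

Cost = (70.0 − 54.9) / 70.0 × 100%
     = 15.1000 / 70.0 × 100% = 21.5714%.
≈ 21.6%.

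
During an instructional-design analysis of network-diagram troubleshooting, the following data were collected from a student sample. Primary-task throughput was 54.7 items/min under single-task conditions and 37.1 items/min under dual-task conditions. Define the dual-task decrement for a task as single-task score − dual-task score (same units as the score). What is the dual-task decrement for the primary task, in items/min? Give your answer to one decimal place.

17.6

Decrement = 54.7 − 37.1 = 17.6000 items/min ≈ 17.6 items/min.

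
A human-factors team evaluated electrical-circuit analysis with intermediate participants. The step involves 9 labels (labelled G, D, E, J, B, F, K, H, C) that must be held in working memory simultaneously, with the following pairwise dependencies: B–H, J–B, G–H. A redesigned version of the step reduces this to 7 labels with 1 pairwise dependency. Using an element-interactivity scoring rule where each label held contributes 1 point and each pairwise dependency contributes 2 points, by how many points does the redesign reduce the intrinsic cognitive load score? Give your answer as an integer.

Original: 9 × 1 + 3 × 2 = 9 + 6 = 15.
Redesigned: 7 × 1 + 1 × 2 = 7 + 2 = 9.
Reduction = 15 − 9 = 6.

6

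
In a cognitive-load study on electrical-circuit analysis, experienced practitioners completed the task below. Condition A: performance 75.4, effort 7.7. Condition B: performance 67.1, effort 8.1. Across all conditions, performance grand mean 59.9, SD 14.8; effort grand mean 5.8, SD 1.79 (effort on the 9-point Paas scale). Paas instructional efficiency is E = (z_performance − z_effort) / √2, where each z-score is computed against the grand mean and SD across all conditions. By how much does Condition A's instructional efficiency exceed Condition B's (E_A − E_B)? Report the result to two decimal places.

0.55

Condition A: z_P = (75.4 − 59.9)/14.8 = 1.0473; z_E = (7.7 − 5.8)/1.79 = 1.0615; E_A = (1.0473 − 1.0615)/√2 = -0.0100.
Condition B: z_P = (67.1 − 59.9)/14.8 = 0.4865; z_E = (8.1 − 5.8)/1.79 = 1.2849; E_B = (0.4865 − 1.2849)/√2 = -0.5646.
E_A − E_B = -0.0100 − (-0.5646) = 0.5546 ≈ 0.55.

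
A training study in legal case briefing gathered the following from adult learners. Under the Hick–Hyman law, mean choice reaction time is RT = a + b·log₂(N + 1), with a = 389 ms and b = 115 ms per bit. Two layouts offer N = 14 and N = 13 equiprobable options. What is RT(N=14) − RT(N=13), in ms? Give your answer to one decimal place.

RT(14) = 389 + 115·log₂(15) = 389 + 115·3.9069 = 838.2935 ms.
RT(13) = 389 + 115·log₂(14) = 389 + 115·3.8074 = 826.8510 ms.
Difference = 838.2935 − 826.8510 = 11.4425 ≈ 11.4 ms.

11.4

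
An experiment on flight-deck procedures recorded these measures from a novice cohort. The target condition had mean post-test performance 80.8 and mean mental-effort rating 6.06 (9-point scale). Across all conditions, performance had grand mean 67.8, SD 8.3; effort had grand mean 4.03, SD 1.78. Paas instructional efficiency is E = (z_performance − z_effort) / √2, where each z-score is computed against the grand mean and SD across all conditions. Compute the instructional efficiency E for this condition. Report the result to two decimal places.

0.30

z_performance = (80.8 − 67.8) / 8.3 = 13.0000 / 8.3 = 1.5663.
z_effort = (6.06 − 4.03) / 1.78 = 2.0300 / 1.78 = 1.1404.
z_P − z_E = 1.5663 − 1.1404 = 0.4259.
E = 0.4259 / √2 = 0.4259 / 1.41421 = 0.3012 ≈ 0.30.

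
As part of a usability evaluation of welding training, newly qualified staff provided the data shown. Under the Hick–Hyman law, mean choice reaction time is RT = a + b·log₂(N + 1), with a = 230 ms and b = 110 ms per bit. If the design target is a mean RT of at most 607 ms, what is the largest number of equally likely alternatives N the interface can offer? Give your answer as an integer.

9

Set 230 + 110·log₂(N + 1) ≤ 607.
log₂(N + 1) ≤ (607 − 230) / 110 = 3.4273.
N + 1 ≤ 2^3.4273 = 10.7577.
N ≤ 9.7577, so the largest integer N is 9.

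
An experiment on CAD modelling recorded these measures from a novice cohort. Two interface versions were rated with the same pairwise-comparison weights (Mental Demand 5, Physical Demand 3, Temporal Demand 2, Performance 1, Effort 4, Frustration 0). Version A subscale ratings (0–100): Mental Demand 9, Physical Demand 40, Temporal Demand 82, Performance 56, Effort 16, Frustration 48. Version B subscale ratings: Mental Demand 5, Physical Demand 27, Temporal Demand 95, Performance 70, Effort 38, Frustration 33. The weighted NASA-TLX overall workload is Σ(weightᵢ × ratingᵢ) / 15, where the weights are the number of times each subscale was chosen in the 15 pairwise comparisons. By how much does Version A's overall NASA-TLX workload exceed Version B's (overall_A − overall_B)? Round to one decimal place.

Version A weighted sum = 5·9 + 3·40 + 2·82 + 1·56 + 4·16 + 0·48 = 45 + 120 + 164 + 56 + 64 + 0 = 449; overall_A = 449/15 = 29.9333.
Version B weighted sum = 5·5 + 3·27 + 2·95 + 1·70 + 4·38 + 0·33 = 25 + 81 + 190 + 70 + 152 + 0 = 518; overall_B = 518/15 = 34.5333.
Difference = 29.9333 − 34.5333 = -4.6000 ≈ -4.6.

-4.6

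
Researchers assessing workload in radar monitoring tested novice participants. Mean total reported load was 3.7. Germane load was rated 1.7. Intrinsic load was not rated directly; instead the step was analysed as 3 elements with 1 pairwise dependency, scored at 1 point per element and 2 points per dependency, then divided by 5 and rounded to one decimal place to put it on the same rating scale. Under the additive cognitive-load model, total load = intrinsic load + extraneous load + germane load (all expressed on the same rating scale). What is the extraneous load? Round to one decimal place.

Intrinsic (element-interactivity): (3 × 1 + 1 × 2) / 5 = 5 / 5 = 1.0000 → 1.0.
extraneous load = total − intrinsic − germane
             = 3.7 − 1.0 − 1.7 = 1.0.

1.0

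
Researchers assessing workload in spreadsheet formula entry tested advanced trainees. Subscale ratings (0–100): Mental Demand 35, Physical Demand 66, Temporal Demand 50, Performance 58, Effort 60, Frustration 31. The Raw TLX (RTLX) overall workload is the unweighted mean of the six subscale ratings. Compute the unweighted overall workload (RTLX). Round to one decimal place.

50.0

Sum of ratings = 35 + 66 + 50 + 58 + 60 + 31 = 300.
RTLX = 300 / 6 = 50.0000 ≈ 50.0.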